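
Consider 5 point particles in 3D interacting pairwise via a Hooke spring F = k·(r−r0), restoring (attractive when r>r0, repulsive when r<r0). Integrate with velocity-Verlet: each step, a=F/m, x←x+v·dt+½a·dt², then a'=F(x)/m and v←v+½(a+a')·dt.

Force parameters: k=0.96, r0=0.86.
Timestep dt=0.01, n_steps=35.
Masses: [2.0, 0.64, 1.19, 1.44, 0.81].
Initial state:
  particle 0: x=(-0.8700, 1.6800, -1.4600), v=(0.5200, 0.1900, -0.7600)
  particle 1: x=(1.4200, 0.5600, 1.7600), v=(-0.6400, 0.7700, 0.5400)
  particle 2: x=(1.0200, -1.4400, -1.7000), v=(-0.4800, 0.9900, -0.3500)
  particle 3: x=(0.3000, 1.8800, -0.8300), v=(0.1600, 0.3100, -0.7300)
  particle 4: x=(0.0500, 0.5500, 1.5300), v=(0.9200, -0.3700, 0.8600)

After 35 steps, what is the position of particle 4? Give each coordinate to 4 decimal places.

(0.3938, 0.4556, 1.3618)

step 0: x0=(-0.8700, 1.6800, -1.4600) x1=(1.4200, 0.5600, 1.7600) x2=(1.0200, -1.4400, -1.7000) x3=(0.3000, 1.8800, -0.8300) x4=(0.0500, 0.5500, 1.5300)
step 1: x0=(-0.8647, 1.6818, -1.4675) x1=(1.4133, 0.5677, 1.7649) x2=(1.0151, -1.4298, -1.7033) x3=(0.3016, 1.8830, -0.8372) x4=(0.0592, 0.5463, 1.5382)
step 2: x0=(-0.8592, 1.6834, -1.4747) x1=(1.4062, 0.5755, 1.7686) x2=(1.0100, -1.4189, -1.7060) x3=(0.3033, 1.8856, -0.8443) x4=(0.0686, 0.5427, 1.5457)
step 3: x0=(-0.8535, 1.6848, -1.4818) x1=(1.3985, 0.5833, 1.7713) x2=(1.0047, -1.4074, -1.7083) x3=(0.3050, 1.8880, -0.8511) x4=(0.0780, 0.5390, 1.5524)
step 4: x0=(-0.8475, 1.6861, -1.4885) x1=(1.3903, 0.5911, 1.7729) x2=(0.9993, -1.3953, -1.7101) x3=(0.3068, 1.8900, -0.8578) x4=(0.0875, 0.5354, 1.5584)
step 5: x0=(-0.8414, 1.6871, -1.4951) x1=(1.3816, 0.5990, 1.7734) x2=(0.9936, -1.3825, -1.7114) x3=(0.3086, 1.8918, -0.8643) x4=(0.0971, 0.5319, 1.5636)
step 6: x0=(-0.8351, 1.6879, -1.5014) x1=(1.3724, 0.6069, 1.7728) x2=(0.9877, -1.3690, -1.7122) x3=(0.3105, 1.8933, -0.8706) x4=(0.1067, 0.5283, 1.5681)
step 7: x0=(-0.8285, 1.6886, -1.5075) x1=(1.3628, 0.6148, 1.7711) x2=(0.9817, -1.3550, -1.7125) x3=(0.3124, 1.8945, -0.8767) x4=(0.1164, 0.5249, 1.5718)
step 8: x0=(-0.8218, 1.6890, -1.5133) x1=(1.3526, 0.6227, 1.7683) x2=(0.9755, -1.3403, -1.7123) x3=(0.3144, 1.8954, -0.8827) x4=(0.1261, 0.5214, 1.5747)
step 9: x0=(-0.8148, 1.6893, -1.5189) x1=(1.3420, 0.6307, 1.7644) x2=(0.9691, -1.3250, -1.7116) x3=(0.3164, 1.8960, -0.8885) x4=(0.1360, 0.5180, 1.5768)
step 10: x0=(-0.8077, 1.6894, -1.5243) x1=(1.3310, 0.6387, 1.7594) x2=(0.9625, -1.3091, -1.7104) x3=(0.3185, 1.8963, -0.8940) x4=(0.1458, 0.5147, 1.5782)
step 11: x0=(-0.8004, 1.6893, -1.5294) x1=(1.3194, 0.6468, 1.7533) x2=(0.9558, -1.2926, -1.7088) x3=(0.3206, 1.8963, -0.8994) x4=(0.1557, 0.5114, 1.5788)
step 12: x0=(-0.7928, 1.6890, -1.5343) x1=(1.3075, 0.6548, 1.7462) x2=(0.9489, -1.2755, -1.7067) x3=(0.3228, 1.8960, -0.9046) x4=(0.1657, 0.5082, 1.5786)
step 13: x0=(-0.7851, 1.6885, -1.5389) x1=(1.2950, 0.6629, 1.7379) x2=(0.9418, -1.2577, -1.7040) x3=(0.3250, 1.8955, -0.9096) x4=(0.1757, 0.5051, 1.5776)
step 14: x0=(-0.7772, 1.6879, -1.5433) x1=(1.2822, 0.6710, 1.7286) x2=(0.9345, -1.2394, -1.7010) x3=(0.3272, 1.8946, -0.9145) x4=(0.1857, 0.5020, 1.5758)
step 15: x0=(-0.7691, 1.6870, -1.5475) x1=(1.2689, 0.6792, 1.7181) x2=(0.9271, -1.2205, -1.6974) x3=(0.3295, 1.8935, -0.9191) x4=(0.1957, 0.4989, 1.5733)
step 16: x0=(-0.7608, 1.6860, -1.5514) x1=(1.2552, 0.6873, 1.7067) x2=(0.9196, -1.2010, -1.6933) x3=(0.3319, 1.8921, -0.9235) x4=(0.2058, 0.4960, 1.5700)
step 17: x0=(-0.7523, 1.6848, -1.5551) x1=(1.2411, 0.6955, 1.6941) x2=(0.9118, -1.1809, -1.6888) x3=(0.3343, 1.8904, -0.9278) x4=(0.2158, 0.4931, 1.5659)
step 18: x0=(-0.7436, 1.6834, -1.5585) x1=(1.2266, 0.7037, 1.6805) x2=(0.9039, -1.1602, -1.6838) x3=(0.3367, 1.8885, -0.9318) x4=(0.2259, 0.4903, 1.5610)
step 19: x0=(-0.7347, 1.6819, -1.5617) x1=(1.2117, 0.7119, 1.6658) x2=(0.8959, -1.1390, -1.6784) x3=(0.3392, 1.8863, -0.9357) x4=(0.2360, 0.4875, 1.5554)
step 20: x0=(-0.7257, 1.6801, -1.5647) x1=(1.1965, 0.7201, 1.6501) x2=(0.8877, -1.1172, -1.6725) x3=(0.3417, 1.8838, -0.9394) x4=(0.2461, 0.4849, 1.5490)
step 21: x0=(-0.7165, 1.6782, -1.5674) x1=(1.1808, 0.7284, 1.6333) x2=(0.8794, -1.0949, -1.6661) x3=(0.3442, 1.8810, -0.9429) x4=(0.2562, 0.4823, 1.5418)
step 22: x0=(-0.7071, 1.6761, -1.5699) x1=(1.1648, 0.7367, 1.6155) x2=(0.8709, -1.0720, -1.6593) x3=(0.3468, 1.8780, -0.9462) x4=(0.2662, 0.4798, 1.5338)
step 23: x0=(-0.6975, 1.6739, -1.5721) x1=(1.1485, 0.7449, 1.5967) x2=(0.8622, -1.0485, -1.6521) x3=(0.3494, 1.8746, -0.9493) x4=(0.2763, 0.4774, 1.5251)
step 24: x0=(-0.6877, 1.6715, -1.5741) x1=(1.1318, 0.7532, 1.5769) x2=(0.8535, -1.0246, -1.6444) x3=(0.3521, 1.8711, -0.9522) x4=(0.2863, 0.4751, 1.5155)
step 25: x0=(-0.6778, 1.6689, -1.5759) x1=(1.1148, 0.7616, 1.5561) x2=(0.8446, -1.0001, -1.6362) x3=(0.3548, 1.8673, -0.9549) x4=(0.2963, 0.4728, 1.5053)
step 26: x0=(-0.6677, 1.6661, -1.5775) x1=(1.0975, 0.7699, 1.5343) x2=(0.8355, -0.9751, -1.6277) x3=(0.3575, 1.8632, -0.9575) x4=(0.3063, 0.4707, 1.4943)
step 27: x0=(-0.6575, 1.6632, -1.5788) x1=(1.0798, 0.7782, 1.5115) x2=(0.8264, -0.9495, -1.6187) x3=(0.3603, 1.8588, -0.9598) x4=(0.3162, 0.4686, 1.4825)
step 28: x0=(-0.6470, 1.6601, -1.5799) x1=(1.0619, 0.7866, 1.4878) x2=(0.8171, -0.9235, -1.6092) x3=(0.3631, 1.8543, -0.9620) x4=(0.3261, 0.4667, 1.4699)
step 29: x0=(-0.6365, 1.6569, -1.5807) x1=(1.0437, 0.7950, 1.4630) x2=(0.8076, -0.8970, -1.5994) x3=(0.3660, 1.8494, -0.9640) x4=(0.3359, 0.4648, 1.4567)
step 30: x0=(-0.6257, 1.6535, -1.5814) x1=(1.0252, 0.8034, 1.4374) x2=(0.7981, -0.8700, -1.5892) x3=(0.3688, 1.8444, -0.9658) x4=(0.3457, 0.4630, 1.4427)
step 31: x0=(-0.6148, 1.6499, -1.5818) x1=(1.0064, 0.8119, 1.4108) x2=(0.7884, -0.8425, -1.5786) x3=(0.3717, 1.8391, -0.9675) x4=(0.3555, 0.4613, 1.4279)
step 32: x0=(-0.6038, 1.6462, -1.5819) x1=(0.9874, 0.8203, 1.3833) x2=(0.7787, -0.8145, -1.5675) x3=(0.3747, 1.8335, -0.9689) x4=(0.3651, 0.4598, 1.4125)
step 33: x0=(-0.5926, 1.6423, -1.5819) x1=(0.9681, 0.8288, 1.3549) x2=(0.7688, -0.7861, -1.5561) x3=(0.3776, 1.8277, -0.9702) x4=(0.3748, 0.4583, 1.3963)
step 34: x0=(-0.5812, 1.6383, -1.5816) x1=(0.9486, 0.8373, 1.3256) x2=(0.7588, -0.7573, -1.5443) x3=(0.3806, 1.8217, -0.9713) x4=(0.3843, 0.4569, 1.3794)
step 35: x0=(-0.5697, 1.6342, -1.5811) x1=(0.9289, 0.8458, 1.2954) x2=(0.7487, -0.7280, -1.5321) x3=(0.3836, 1.8155, -0.9722) x4=(0.3938, 0.4556, 1.3618)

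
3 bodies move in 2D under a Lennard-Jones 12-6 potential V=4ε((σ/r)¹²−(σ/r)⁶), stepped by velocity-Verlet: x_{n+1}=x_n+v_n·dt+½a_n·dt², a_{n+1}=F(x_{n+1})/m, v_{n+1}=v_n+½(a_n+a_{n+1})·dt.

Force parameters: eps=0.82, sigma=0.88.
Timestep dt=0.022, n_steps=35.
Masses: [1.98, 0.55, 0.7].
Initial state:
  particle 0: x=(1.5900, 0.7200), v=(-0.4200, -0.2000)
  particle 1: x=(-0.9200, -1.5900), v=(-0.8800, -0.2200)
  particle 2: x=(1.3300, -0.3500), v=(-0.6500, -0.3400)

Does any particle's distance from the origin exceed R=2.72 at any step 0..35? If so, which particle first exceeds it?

no

step 0: x0=(1.5900, 0.7200) x1=(-0.9200, -1.5900) x2=(1.3300, -0.3500)
step 1: x0=(1.5807, 0.7153) x1=(-0.9394, -1.5948) x2=(1.3159, -0.3567)
step 2: x0=(1.5713, 0.7101) x1=(-0.9587, -1.5997) x2=(1.3021, -0.3620)
step 3: x0=(1.5617, 0.7044) x1=(-0.9780, -1.6045) x2=(1.2887, -0.3657)
step 4: x0=(1.5520, 0.6982) x1=(-0.9974, -1.6093) x2=(1.2757, -0.3680)
step 5: x0=(1.5421, 0.6914) x1=(-1.0167, -1.6141) x2=(1.2631, -0.3688)
step 6: x0=(1.5322, 0.6841) x1=(-1.0360, -1.6189) x2=(1.2508, -0.3681)
step 7: x0=(1.5221, 0.6763) x1=(-1.0553, -1.6237) x2=(1.2390, -0.3659)
step 8: x0=(1.5118, 0.6679) x1=(-1.0746, -1.6285) x2=(1.2275, -0.3622)
step 9: x0=(1.5014, 0.6590) x1=(-1.0938, -1.6333) x2=(1.2164, -0.3571)
step 10: x0=(1.4908, 0.6497) x1=(-1.1131, -1.6381) x2=(1.2057, -0.3506)
step 11: x0=(1.4802, 0.6399) x1=(-1.1324, -1.6429) x2=(1.1954, -0.3429)
step 12: x0=(1.4694, 0.6298) x1=(-1.1516, -1.6477) x2=(1.1853, -0.3342)
step 13: x0=(1.4586, 0.6194) x1=(-1.1708, -1.6524) x2=(1.1754, -0.3250)
step 14: x0=(1.4478, 0.6091) x1=(-1.1901, -1.6572) x2=(1.1654, -0.3158)
step 15: x0=(1.4371, 0.5992) x1=(-1.2093, -1.6620) x2=(1.1552, -0.3077)
step 16: x0=(1.4266, 0.5901) x1=(-1.2285, -1.6667) x2=(1.1442, -0.3018)
step 17: x0=(1.4166, 0.5822) x1=(-1.2477, -1.6715) x2=(1.1320, -0.2997)
step 18: x0=(1.4071, 0.5761) x1=(-1.2669, -1.6762) x2=(1.1183, -0.3024)
step 19: x0=(1.3982, 0.5718) x1=(-1.2861, -1.6810) x2=(1.1030, -0.3101)
step 20: x0=(1.3898, 0.5689) x1=(-1.3053, -1.6857) x2=(1.0861, -0.3221)
step 21: x0=(1.3818, 0.5672) x1=(-1.3245, -1.6904) x2=(1.0683, -0.3372)
step 22: x0=(1.3739, 0.5661) x1=(-1.3437, -1.6952) x2=(1.0498, -0.3540)
step 23: x0=(1.3662, 0.5651) x1=(-1.3629, -1.6999) x2=(1.0312, -0.3714)
step 24: x0=(1.3584, 0.5641) x1=(-1.3820, -1.7046) x2=(1.0126, -0.3885)
step 25: x0=(1.3505, 0.5628) x1=(-1.4012, -1.7093) x2=(0.9943, -0.4048)
step 26: x0=(1.3425, 0.5611) x1=(-1.4203, -1.7141) x2=(0.9764, -0.4200)
step 27: x0=(1.3343, 0.5590) x1=(-1.4395, -1.7188) x2=(0.9590, -0.4340)
step 28: x0=(1.3259, 0.5563) x1=(-1.4586, -1.7235) x2=(0.9420, -0.4466)
step 29: x0=(1.3174, 0.5532) x1=(-1.4777, -1.7282) x2=(0.9256, -0.4578)
step 30: x0=(1.3086, 0.5496) x1=(-1.4969, -1.7329) x2=(0.9098, -0.4676)
step 31: x0=(1.2996, 0.5455) x1=(-1.5160, -1.7376) x2=(0.8945, -0.4760)
step 32: x0=(1.2905, 0.5408) x1=(-1.5351, -1.7423) x2=(0.8798, -0.4829)
step 33: x0=(1.2811, 0.5357) x1=(-1.5542, -1.7469) x2=(0.8657, -0.4884)
step 34: x0=(1.2715, 0.5300) x1=(-1.5733, -1.7516) x2=(0.8521, -0.4924)
step 35: x0=(1.2618, 0.5239) x1=(-1.5924, -1.7563) x2=(0.8391, -0.4951)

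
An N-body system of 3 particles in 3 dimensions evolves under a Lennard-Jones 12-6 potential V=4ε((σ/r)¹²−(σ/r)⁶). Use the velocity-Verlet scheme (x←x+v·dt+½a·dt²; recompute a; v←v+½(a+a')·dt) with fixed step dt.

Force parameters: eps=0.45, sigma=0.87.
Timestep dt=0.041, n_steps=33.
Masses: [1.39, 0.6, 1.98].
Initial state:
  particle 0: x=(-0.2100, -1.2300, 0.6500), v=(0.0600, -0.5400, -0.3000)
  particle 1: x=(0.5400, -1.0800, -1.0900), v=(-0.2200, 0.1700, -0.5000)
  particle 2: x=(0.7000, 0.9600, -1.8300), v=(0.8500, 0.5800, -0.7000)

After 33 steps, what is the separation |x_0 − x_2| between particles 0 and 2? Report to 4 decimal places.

5.1490

step 0: x0=(-0.2100, -1.2300, 0.6500) x1=(0.5400, -1.0800, -1.0900) x2=(0.7000, 0.9600, -1.8300)
step 1: x0=(-0.2075, -1.2521, 0.6377) x1=(0.5310, -1.0730, -1.1104) x2=(0.7348, 0.9838, -1.8587)
step 2: x0=(-0.2050, -1.2743, 0.6253) x1=(0.5219, -1.0660, -1.1308) x2=(0.7697, 1.0075, -1.8874)
step 3: x0=(-0.2025, -1.2964, 0.6128) x1=(0.5127, -1.0589, -1.1510) x2=(0.8045, 1.0313, -1.9161)
step 4: x0=(-0.2000, -1.3185, 0.6004) x1=(0.5035, -1.0518, -1.1711) x2=(0.8394, 1.0550, -1.9448)
step 5: x0=(-0.1974, -1.3406, 0.5878) x1=(0.4943, -1.0447, -1.1911) x2=(0.8742, 1.0787, -1.9734)
step 6: x0=(-0.1948, -1.3627, 0.5752) x1=(0.4850, -1.0376, -1.2110) x2=(0.9091, 1.1024, -2.0021)
step 7: x0=(-0.1922, -1.3848, 0.5626) x1=(0.4757, -1.0305, -1.2308) x2=(0.9439, 1.1261, -2.0308)
step 8: x0=(-0.1896, -1.4069, 0.5499) x1=(0.4664, -1.0233, -1.2505) x2=(0.9787, 1.1498, -2.0594)
step 9: x0=(-0.1870, -1.4290, 0.5371) x1=(0.4570, -1.0162, -1.2701) x2=(1.0136, 1.1735, -2.0881)
step 10: x0=(-0.1843, -1.4510, 0.5243) x1=(0.4476, -1.0091, -1.2896) x2=(1.0484, 1.1972, -2.1167)
step 11: x0=(-0.1816, -1.4731, 0.5115) x1=(0.4382, -1.0019, -1.3090) x2=(1.0832, 1.2208, -2.1454)
step 12: x0=(-0.1790, -1.4951, 0.4986) x1=(0.4287, -0.9948, -1.3283) x2=(1.1181, 1.2445, -2.1741)
step 13: x0=(-0.1763, -1.5171, 0.4857) x1=(0.4192, -0.9876, -1.3476) x2=(1.1529, 1.2681, -2.2027)
step 14: x0=(-0.1736, -1.5391, 0.4727) x1=(0.4097, -0.9805, -1.3667) x2=(1.1877, 1.2918, -2.2314)
step 15: x0=(-0.1708, -1.5611, 0.4597) x1=(0.4002, -0.9734, -1.3858) x2=(1.2225, 1.3154, -2.2600)
step 16: x0=(-0.1681, -1.5831, 0.4467) x1=(0.3906, -0.9663, -1.4047) x2=(1.2574, 1.3390, -2.2886)
step 17: x0=(-0.1654, -1.6051, 0.4336) x1=(0.3810, -0.9592, -1.4236) x2=(1.2922, 1.3627, -2.3173)
step 18: x0=(-0.1626, -1.6271, 0.4205) x1=(0.3714, -0.9521, -1.4425) x2=(1.3270, 1.3863, -2.3459)
step 19: x0=(-0.1598, -1.6490, 0.4074) x1=(0.3618, -0.9451, -1.4612) x2=(1.3618, 1.4099, -2.3746)
step 20: x0=(-0.1571, -1.6710, 0.3942) x1=(0.3522, -0.9380, -1.4799) x2=(1.3966, 1.4335, -2.4032)
step 21: x0=(-0.1543, -1.6929, 0.3810) x1=(0.3425, -0.9310, -1.4985) x2=(1.4314, 1.4571, -2.4318)
step 22: x0=(-0.1515, -1.7148, 0.3677) x1=(0.3329, -0.9240, -1.5171) x2=(1.4662, 1.4808, -2.4605)
step 23: x0=(-0.1487, -1.7367, 0.3545) x1=(0.3232, -0.9170, -1.5355) x2=(1.5011, 1.5044, -2.4891)
step 24: x0=(-0.1459, -1.7586, 0.3412) x1=(0.3135, -0.9101, -1.5540) x2=(1.5359, 1.5280, -2.5177)
step 25: x0=(-0.1431, -1.7805, 0.3279) x1=(0.3038, -0.9031, -1.5724) x2=(1.5707, 1.5516, -2.5464)
step 26: x0=(-0.1403, -1.8023, 0.3145) x1=(0.2941, -0.8962, -1.5907) x2=(1.6055, 1.5752, -2.5750)
step 27: x0=(-0.1374, -1.8242, 0.3012) x1=(0.2844, -0.8893, -1.6089) x2=(1.6403, 1.5988, -2.6036)
step 28: x0=(-0.1346, -1.8461, 0.2878) x1=(0.2747, -0.8824, -1.6272) x2=(1.6751, 1.6224, -2.6323)
step 29: x0=(-0.1318, -1.8679, 0.2744) x1=(0.2650, -0.8756, -1.6453) x2=(1.7099, 1.6460, -2.6609)
step 30: x0=(-0.1289, -1.8897, 0.2610) x1=(0.2552, -0.8687, -1.6635) x2=(1.7447, 1.6696, -2.6895)
step 31: x0=(-0.1261, -1.9115, 0.2475) x1=(0.2455, -0.8619, -1.6815) x2=(1.7795, 1.6932, -2.7181)
step 32: x0=(-0.1233, -1.9333, 0.2341) x1=(0.2357, -0.8551, -1.6996) x2=(1.8143, 1.7168, -2.7468)
step 33: x0=(-0.1204, -1.9551, 0.2206) x1=(0.2260, -0.8483, -1.7176) x2=(1.8491, 1.7404, -2.7754)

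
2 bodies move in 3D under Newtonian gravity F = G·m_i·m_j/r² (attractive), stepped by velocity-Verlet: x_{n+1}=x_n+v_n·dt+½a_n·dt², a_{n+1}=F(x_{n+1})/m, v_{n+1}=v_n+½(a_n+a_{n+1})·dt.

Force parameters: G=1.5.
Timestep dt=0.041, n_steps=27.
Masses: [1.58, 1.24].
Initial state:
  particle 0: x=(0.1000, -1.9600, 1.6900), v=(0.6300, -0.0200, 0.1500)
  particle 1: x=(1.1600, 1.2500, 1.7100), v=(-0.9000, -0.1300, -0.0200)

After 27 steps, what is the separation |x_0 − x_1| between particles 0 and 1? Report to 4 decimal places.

2.9200

step 0: x0=(0.1000, -1.9600, 1.6900) x1=(1.1600, 1.2500, 1.7100)
step 1: x0=(0.1259, -1.9607, 1.6962) x1=(1.1230, 1.2445, 1.7092)
step 2: x0=(0.1518, -1.9611, 1.7023) x1=(1.0860, 1.2387, 1.7084)
step 3: x0=(0.1779, -1.9613, 1.7085) x1=(1.0488, 1.2325, 1.7075)
step 4: x0=(0.2040, -1.9612, 1.7146) x1=(1.0116, 1.2260, 1.7067)
step 5: x0=(0.2302, -1.9607, 1.7208) x1=(0.9742, 1.2191, 1.7059)
step 6: x0=(0.2564, -1.9601, 1.7269) x1=(0.9368, 1.2118, 1.7051)
step 7: x0=(0.2827, -1.9591, 1.7331) x1=(0.8993, 1.2042, 1.7043)
step 8: x0=(0.3091, -1.9578, 1.7392) x1=(0.8617, 1.1962, 1.7034)
step 9: x0=(0.3355, -1.9562, 1.7453) x1=(0.8240, 1.1878, 1.7026)
step 10: x0=(0.3620, -1.9544, 1.7515) x1=(0.7863, 1.1791, 1.7018)
step 11: x0=(0.3885, -1.9522, 1.7576) x1=(0.7486, 1.1699, 1.7010)
step 12: x0=(0.4150, -1.9497, 1.7637) x1=(0.7108, 1.1603, 1.7002)
step 13: x0=(0.4416, -1.9469, 1.7699) x1=(0.6729, 1.1504, 1.6994)
step 14: x0=(0.4682, -1.9437, 1.7760) x1=(0.6350, 1.1400, 1.6987)
step 15: x0=(0.4948, -1.9402, 1.7821) x1=(0.5971, 1.1292, 1.6979)
step 16: x0=(0.5214, -1.9364, 1.7882) x1=(0.5592, 1.1180, 1.6972)
step 17: x0=(0.5481, -1.9323, 1.7943) x1=(0.5213, 1.1063, 1.6964)
step 18: x0=(0.5747, -1.9278, 1.8003) x1=(0.4834, 1.0943, 1.6957)
step 19: x0=(0.6013, -1.9230, 1.8064) x1=(0.4455, 1.0818, 1.6950)
step 20: x0=(0.6279, -1.9179, 1.8125) x1=(0.4076, 1.0688, 1.6943)
step 21: x0=(0.6545, -1.9124, 1.8185) x1=(0.3697, 1.0554, 1.6936)
step 22: x0=(0.6810, -1.9065, 1.8245) x1=(0.3319, 1.0416, 1.6930)
step 23: x0=(0.7075, -1.9003, 1.8305) x1=(0.2942, 1.0273, 1.6923)
step 24: x0=(0.7340, -1.8937, 1.8365) x1=(0.2565, 1.0126, 1.6917)
step 25: x0=(0.7604, -1.8868, 1.8425) x1=(0.2189, 0.9974, 1.6911)
step 26: x0=(0.7867, -1.8795, 1.8484) x1=(0.1813, 0.9817, 1.6905)
step 27: x0=(0.8130, -1.8719, 1.8544) x1=(0.1439, 0.9656, 1.6900)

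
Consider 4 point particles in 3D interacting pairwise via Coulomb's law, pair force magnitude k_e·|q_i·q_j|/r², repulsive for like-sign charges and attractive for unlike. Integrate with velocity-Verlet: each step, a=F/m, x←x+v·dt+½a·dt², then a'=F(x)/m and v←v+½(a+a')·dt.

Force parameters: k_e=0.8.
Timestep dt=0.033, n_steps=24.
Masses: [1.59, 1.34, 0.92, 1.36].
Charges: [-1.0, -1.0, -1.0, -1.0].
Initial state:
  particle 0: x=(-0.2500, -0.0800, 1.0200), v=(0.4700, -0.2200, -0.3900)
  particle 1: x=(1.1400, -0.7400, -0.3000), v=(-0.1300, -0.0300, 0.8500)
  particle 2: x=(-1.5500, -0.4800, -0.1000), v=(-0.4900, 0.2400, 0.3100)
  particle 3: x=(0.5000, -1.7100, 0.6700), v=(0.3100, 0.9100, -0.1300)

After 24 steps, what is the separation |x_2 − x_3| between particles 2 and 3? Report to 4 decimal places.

2.9930

step 0: x0=(-0.2500, -0.0800, 1.0200) x1=(1.1400, -0.7400, -0.3000) x2=(-1.5500, -0.4800, -0.1000) x3=(0.5000, -1.7100, 0.6700)
step 1: x0=(-0.2345, -0.0871, 1.0072) x1=(1.1359, -0.7409, -0.2721) x2=(-1.5664, -0.4721, -0.0899) x3=(0.5103, -1.6802, 0.6658)
step 2: x0=(-0.2190, -0.0941, 0.9947) x1=(1.1321, -0.7417, -0.2445) x2=(-1.5833, -0.4641, -0.0800) x3=(0.5205, -1.6508, 0.6618)
step 3: x0=(-0.2036, -0.1007, 0.9824) x1=(1.1286, -0.7424, -0.2172) x2=(-1.6007, -0.4562, -0.0703) x3=(0.5309, -1.6218, 0.6579)
step 4: x0=(-0.1883, -0.1071, 0.9704) x1=(1.1255, -0.7429, -0.1903) x2=(-1.6185, -0.4482, -0.0609) x3=(0.5412, -1.5932, 0.6543)
step 5: x0=(-0.1729, -0.1133, 0.9585) x1=(1.1228, -0.7432, -0.1637) x2=(-1.6368, -0.4402, -0.0516) x3=(0.5516, -1.5652, 0.6509)
step 6: x0=(-0.1577, -0.1192, 0.9469) x1=(1.1205, -0.7434, -0.1375) x2=(-1.6556, -0.4321, -0.0425) x3=(0.5620, -1.5376, 0.6477)
step 7: x0=(-0.1425, -0.1248, 0.9356) x1=(1.1185, -0.7434, -0.1116) x2=(-1.6749, -0.4241, -0.0337) x3=(0.5724, -1.5106, 0.6448)
step 8: x0=(-0.1275, -0.1302, 0.9244) x1=(1.1171, -0.7432, -0.0862) x2=(-1.6947, -0.4160, -0.0250) x3=(0.5828, -1.4841, 0.6421)
step 9: x0=(-0.1125, -0.1352, 0.9135) x1=(1.1161, -0.7428, -0.0612) x2=(-1.7149, -0.4079, -0.0165) x3=(0.5932, -1.4582, 0.6397)
step 10: x0=(-0.0977, -0.1400, 0.9029) x1=(1.1155, -0.7421, -0.0367) x2=(-1.7356, -0.3997, -0.0081) x3=(0.6036, -1.4328, 0.6375)
step 11: x0=(-0.0829, -0.1445, 0.8924) x1=(1.1155, -0.7412, -0.0126) x2=(-1.7568, -0.3915, 0.0001) x3=(0.6139, -1.4081, 0.6357)
step 12: x0=(-0.0684, -0.1486, 0.8822) x1=(1.1160, -0.7401, 0.0110) x2=(-1.7784, -0.3833, 0.0081) x3=(0.6242, -1.3840, 0.6342)
step 13: x0=(-0.0540, -0.1524, 0.8723) x1=(1.1171, -0.7386, 0.0341) x2=(-1.8005, -0.3751, 0.0160) x3=(0.6344, -1.3607, 0.6330)
step 14: x0=(-0.0397, -0.1559, 0.8625) x1=(1.1188, -0.7369, 0.0566) x2=(-1.8230, -0.3668, 0.0238) x3=(0.6445, -1.3380, 0.6322)
step 15: x0=(-0.0257, -0.1590, 0.8530) x1=(1.1211, -0.7348, 0.0785) x2=(-1.8460, -0.3585, 0.0314) x3=(0.6546, -1.3161, 0.6317)
step 16: x0=(-0.0119, -0.1618, 0.8437) x1=(1.1241, -0.7323, 0.0998) x2=(-1.8694, -0.3502, 0.0389) x3=(0.6645, -1.2950, 0.6317)
step 17: x0=(0.0017, -0.1642, 0.8347) x1=(1.1278, -0.7295, 0.1205) x2=(-1.8932, -0.3418, 0.0463) x3=(0.6743, -1.2747, 0.6321)
step 18: x0=(0.0151, -0.1662, 0.8259) x1=(1.1322, -0.7263, 0.1406) x2=(-1.9174, -0.3334, 0.0535) x3=(0.6839, -1.2553, 0.6330)
step 19: x0=(0.0282, -0.1678, 0.8173) x1=(1.1375, -0.7227, 0.1600) x2=(-1.9421, -0.3249, 0.0607) x3=(0.6933, -1.2368, 0.6343)
step 20: x0=(0.0410, -0.1690, 0.8089) x1=(1.1436, -0.7186, 0.1787) x2=(-1.9671, -0.3164, 0.0677) x3=(0.7024, -1.2192, 0.6361)
step 21: x0=(0.0535, -0.1698, 0.8007) x1=(1.1505, -0.7140, 0.1967) x2=(-1.9926, -0.3079, 0.0747) x3=(0.7114, -1.2026, 0.6384)
step 22: x0=(0.0657, -0.1702, 0.7928) x1=(1.1584, -0.7090, 0.2139) x2=(-2.0184, -0.2994, 0.0816) x3=(0.7200, -1.1870, 0.6413)
step 23: x0=(0.0775, -0.1702, 0.7850) x1=(1.1672, -0.7034, 0.2305) x2=(-2.0446, -0.2908, 0.0883) x3=(0.7284, -1.1724, 0.6447)
step 24: x0=(0.0890, -0.1697, 0.7775) x1=(1.1771, -0.6973, 0.2462) x2=(-2.0712, -0.2822, 0.0950) x3=(0.7364, -1.1589, 0.6487)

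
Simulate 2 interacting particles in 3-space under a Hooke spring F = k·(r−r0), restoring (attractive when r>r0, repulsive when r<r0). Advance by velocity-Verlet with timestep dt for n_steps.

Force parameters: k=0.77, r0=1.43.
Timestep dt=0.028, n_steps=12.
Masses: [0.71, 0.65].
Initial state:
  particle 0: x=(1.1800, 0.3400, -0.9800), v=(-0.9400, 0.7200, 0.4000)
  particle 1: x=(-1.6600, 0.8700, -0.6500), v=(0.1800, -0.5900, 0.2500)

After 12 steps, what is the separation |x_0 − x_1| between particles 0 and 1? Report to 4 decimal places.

step 0: x0=(1.1800, 0.3400, -0.9800) x1=(-1.6600, 0.8700, -0.6500)
step 1: x0=(1.1531, 0.3603, -0.9687) x1=(-1.6543, 0.8534, -0.6431)
step 2: x0=(1.1249, 0.3808, -0.9573) x1=(-1.6473, 0.8365, -0.6363)
step 3: x0=(1.0956, 0.4014, -0.9458) x1=(-1.6390, 0.8194, -0.6297)
step 4: x0=(1.0652, 0.4223, -0.9341) x1=(-1.6295, 0.8021, -0.6232)
step 5: x0=(1.0337, 0.4433, -0.9223) x1=(-1.6187, 0.7847, -0.6169)
step 6: x0=(1.0011, 0.4644, -0.9104) x1=(-1.6069, 0.7671, -0.6107)
step 7: x0=(0.9675, 0.4857, -0.8983) x1=(-1.5939, 0.7494, -0.6046)
step 8: x0=(0.9329, 0.5070, -0.8862) x1=(-1.5798, 0.7315, -0.5986)
step 9: x0=(0.8974, 0.5285, -0.8739) x1=(-1.5647, 0.7136, -0.5928)
step 10: x0=(0.8610, 0.5500, -0.8616) x1=(-1.5487, 0.6956, -0.5870)
step 11: x0=(0.8238, 0.5716, -0.8491) x1=(-1.5317, 0.6776, -0.5814)
step 12: x0=(0.7858, 0.5931, -0.8366) x1=(-1.5139, 0.6595, -0.5759)

2.3153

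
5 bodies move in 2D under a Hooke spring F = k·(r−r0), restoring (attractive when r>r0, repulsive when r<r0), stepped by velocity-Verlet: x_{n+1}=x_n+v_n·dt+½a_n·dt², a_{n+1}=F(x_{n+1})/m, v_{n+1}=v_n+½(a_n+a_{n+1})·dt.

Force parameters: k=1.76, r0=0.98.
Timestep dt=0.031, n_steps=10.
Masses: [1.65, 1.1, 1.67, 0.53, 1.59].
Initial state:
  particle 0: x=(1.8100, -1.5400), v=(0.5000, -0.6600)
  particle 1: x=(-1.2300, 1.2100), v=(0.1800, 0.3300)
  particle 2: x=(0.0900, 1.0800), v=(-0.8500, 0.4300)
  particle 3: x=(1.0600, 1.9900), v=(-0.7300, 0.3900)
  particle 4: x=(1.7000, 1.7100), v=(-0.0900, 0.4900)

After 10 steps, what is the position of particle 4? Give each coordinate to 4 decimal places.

step 0: x0=(1.8100, -1.5400) x1=(-1.2300, 1.2100) x2=(0.0900, 1.0800) x3=(1.0600, 1.9900) x4=(1.7000, 1.7100)
step 1: x0=(1.8234, -1.5560) x1=(-1.2198, 1.2192) x2=(0.0646, 1.0927) x3=(1.0352, 1.9970) x4=(1.6960, 1.7236)
step 2: x0=(1.8325, -1.5629) x1=(-1.2006, 1.2263) x2=(0.0410, 1.1041) x3=(1.0065, 1.9939) x4=(1.6895, 1.7340)
step 3: x0=(1.8372, -1.5607) x1=(-1.1724, 1.2314) x2=(0.0195, 1.1141) x3=(0.9741, 1.9806) x4=(1.6805, 1.7412)
step 4: x0=(1.8375, -1.5494) x1=(-1.1356, 1.2343) x2=(-0.0001, 1.1228) x3=(0.9383, 1.9573) x4=(1.6691, 1.7451)
step 5: x0=(1.8334, -1.5290) x1=(-1.0905, 1.2350) x2=(-0.0175, 1.1301) x3=(0.8997, 1.9241) x4=(1.6552, 1.7459)
step 6: x0=(1.8248, -1.4996) x1=(-1.0375, 1.2336) x2=(-0.0327, 1.1359) x3=(0.8586, 1.8814) x4=(1.6390, 1.7435)
step 7: x0=(1.8119, -1.4614) x1=(-0.9769, 1.2301) x2=(-0.0458, 1.1403) x3=(0.8156, 1.8296) x4=(1.6206, 1.7381)
step 8: x0=(1.7947, -1.4146) x1=(-0.9095, 1.2244) x2=(-0.0567, 1.1432) x3=(0.7713, 1.7692) x4=(1.5999, 1.7297)
step 9: x0=(1.7732, -1.3595) x1=(-0.8355, 1.2166) x2=(-0.0653, 1.1446) x3=(0.7263, 1.7007) x4=(1.5771, 1.7183)
step 10: x0=(1.7476, -1.2964) x1=(-0.7558, 1.2066) x2=(-0.0718, 1.1445) x3=(0.6812, 1.6249) x4=(1.5522, 1.7041)

(1.5522, 1.7041)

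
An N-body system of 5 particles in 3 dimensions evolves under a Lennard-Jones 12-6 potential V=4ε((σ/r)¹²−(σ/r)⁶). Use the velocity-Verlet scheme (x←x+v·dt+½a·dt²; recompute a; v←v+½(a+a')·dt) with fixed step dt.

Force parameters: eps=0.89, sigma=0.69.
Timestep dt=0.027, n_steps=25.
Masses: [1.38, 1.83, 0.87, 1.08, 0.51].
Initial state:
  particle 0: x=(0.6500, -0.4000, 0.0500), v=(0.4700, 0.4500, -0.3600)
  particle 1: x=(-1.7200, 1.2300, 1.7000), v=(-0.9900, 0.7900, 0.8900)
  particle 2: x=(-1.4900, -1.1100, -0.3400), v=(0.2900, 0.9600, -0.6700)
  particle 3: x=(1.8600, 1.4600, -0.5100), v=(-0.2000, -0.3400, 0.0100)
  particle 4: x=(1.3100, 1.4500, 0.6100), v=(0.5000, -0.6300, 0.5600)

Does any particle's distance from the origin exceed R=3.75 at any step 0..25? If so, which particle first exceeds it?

yes, particle 1

step 0: x0=(0.6500, -0.4000, 0.0500) x1=(-1.7200, 1.2300, 1.7000) x2=(-1.4900, -1.1100, -0.3400) x3=(1.8600, 1.4600, -0.5100) x4=(1.3100, 1.4500, 0.6100)
step 1: x0=(0.6627, -0.3878, 0.0403) x1=(-1.7467, 1.2513, 1.7240) x2=(-1.4822, -1.0841, -0.3581) x3=(1.8545, 1.4508, -0.5096) x4=(1.3236, 1.4330, 0.6248)
step 2: x0=(0.6754, -0.3757, 0.0306) x1=(-1.7735, 1.2727, 1.7481) x2=(-1.4743, -1.0582, -0.3762) x3=(1.8489, 1.4416, -0.5089) x4=(1.3375, 1.4160, 0.6391)
step 3: x0=(0.6881, -0.3635, 0.0208) x1=(-1.8002, 1.2940, 1.7721) x2=(-1.4665, -1.0322, -0.3943) x3=(1.8432, 1.4324, -0.5079) x4=(1.3517, 1.3989, 0.6527)
step 4: x0=(0.7008, -0.3513, 0.0111) x1=(-1.8269, 1.3153, 1.7961) x2=(-1.4586, -1.0063, -0.4123) x3=(1.8374, 1.4232, -0.5067) x4=(1.3661, 1.3819, 0.6658)
step 5: x0=(0.7135, -0.3391, 0.0014) x1=(-1.8536, 1.3366, 1.8201) x2=(-1.4508, -0.9804, -0.4304) x3=(1.8314, 1.4140, -0.5052) x4=(1.3807, 1.3648, 0.6783)
step 6: x0=(0.7262, -0.3269, -0.0083) x1=(-1.8804, 1.3580, 1.8442) x2=(-1.4429, -0.9544, -0.4485) x3=(1.8254, 1.4047, -0.5035) x4=(1.3955, 1.3478, 0.6902)
step 7: x0=(0.7389, -0.3147, -0.0180) x1=(-1.9071, 1.3793, 1.8682) x2=(-1.4351, -0.9285, -0.4666) x3=(1.8192, 1.3955, -0.5014) x4=(1.4105, 1.3307, 0.7016)
step 8: x0=(0.7516, -0.3024, -0.0277) x1=(-1.9338, 1.4006, 1.8922) x2=(-1.4272, -0.9026, -0.4847) x3=(1.8130, 1.3862, -0.4992) x4=(1.4256, 1.3136, 0.7124)
step 9: x0=(0.7643, -0.2902, -0.0374) x1=(-1.9606, 1.4220, 1.9163) x2=(-1.4193, -0.8766, -0.5028) x3=(1.8066, 1.3769, -0.4966) x4=(1.4409, 1.2966, 0.7227)
step 10: x0=(0.7770, -0.2779, -0.0471) x1=(-1.9873, 1.4433, 1.9403) x2=(-1.4114, -0.8507, -0.5208) x3=(1.8002, 1.3675, -0.4938) x4=(1.4564, 1.2795, 0.7324)
step 11: x0=(0.7898, -0.2656, -0.0568) x1=(-2.0140, 1.4646, 1.9643) x2=(-1.4035, -0.8247, -0.5389) x3=(1.7937, 1.3582, -0.4908) x4=(1.4720, 1.2625, 0.7415)
step 12: x0=(0.8025, -0.2533, -0.0665) x1=(-2.0407, 1.4859, 1.9883) x2=(-1.3956, -0.7988, -0.5570) x3=(1.7871, 1.3488, -0.4874) x4=(1.4877, 1.2454, 0.7501)
step 13: x0=(0.8152, -0.2409, -0.0762) x1=(-2.0675, 1.5073, 2.0124) x2=(-1.3877, -0.7729, -0.5750) x3=(1.7805, 1.3393, -0.4838) x4=(1.5036, 1.2284, 0.7581)
step 14: x0=(0.8280, -0.2285, -0.0859) x1=(-2.0942, 1.5286, 2.0364) x2=(-1.3798, -0.7469, -0.5931) x3=(1.7738, 1.3299, -0.4800) x4=(1.5195, 1.2114, 0.7655)
step 15: x0=(0.8408, -0.2161, -0.0956) x1=(-2.1209, 1.5499, 2.0604) x2=(-1.3719, -0.7210, -0.6112) x3=(1.7670, 1.3203, -0.4759) x4=(1.5356, 1.1944, 0.7724)
step 16: x0=(0.8536, -0.2037, -0.1052) x1=(-2.1476, 1.5713, 2.0844) x2=(-1.3640, -0.6950, -0.6293) x3=(1.7602, 1.3108, -0.4715) x4=(1.5517, 1.1774, 0.7786)
step 17: x0=(0.8664, -0.1913, -0.1149) x1=(-2.1744, 1.5926, 2.1085) x2=(-1.3561, -0.6691, -0.6473) x3=(1.7533, 1.3012, -0.4669) x4=(1.5679, 1.1604, 0.7843)
step 18: x0=(0.8792, -0.1788, -0.1246) x1=(-2.2011, 1.6139, 2.1325) x2=(-1.3482, -0.6431, -0.6654) x3=(1.7463, 1.2915, -0.4619) x4=(1.5841, 1.1434, 0.7894)
step 19: x0=(0.8920, -0.1662, -0.1342) x1=(-2.2278, 1.6352, 2.1565) x2=(-1.3402, -0.6172, -0.6834) x3=(1.7394, 1.2818, -0.4567) x4=(1.6004, 1.1265, 0.7939)
step 20: x0=(0.9049, -0.1537, -0.1439) x1=(-2.2545, 1.6566, 2.1805) x2=(-1.3323, -0.5912, -0.7015) x3=(1.7323, 1.2720, -0.4512) x4=(1.6168, 1.1095, 0.7977)
step 21: x0=(0.9177, -0.1410, -0.1535) x1=(-2.2813, 1.6779, 2.2046) x2=(-1.3244, -0.5652, -0.7196) x3=(1.7252, 1.2621, -0.4455) x4=(1.6331, 1.0926, 0.8010)
step 22: x0=(0.9306, -0.1284, -0.1632) x1=(-2.3080, 1.6992, 2.2286) x2=(-1.3164, -0.5393, -0.7376) x3=(1.7181, 1.2522, -0.4394) x4=(1.6495, 1.0758, 0.8035)
step 23: x0=(0.9436, -0.1156, -0.1728) x1=(-2.3347, 1.7205, 2.2526) x2=(-1.3085, -0.5133, -0.7557) x3=(1.7109, 1.2422, -0.4330) x4=(1.6659, 1.0589, 0.8054)
step 24: x0=(0.9566, -0.1028, -0.1824) x1=(-2.3614, 1.7419, 2.2766) x2=(-1.3005, -0.4874, -0.7737) x3=(1.7037, 1.2321, -0.4264) x4=(1.6823, 1.0421, 0.8067)
step 25: x0=(0.9696, -0.0900, -0.1920) x1=(-2.3882, 1.7632, 2.3007) x2=(-1.2926, -0.4614, -0.7918) x3=(1.6964, 1.2218, -0.4194) x4=(1.6986, 1.0254, 0.8072)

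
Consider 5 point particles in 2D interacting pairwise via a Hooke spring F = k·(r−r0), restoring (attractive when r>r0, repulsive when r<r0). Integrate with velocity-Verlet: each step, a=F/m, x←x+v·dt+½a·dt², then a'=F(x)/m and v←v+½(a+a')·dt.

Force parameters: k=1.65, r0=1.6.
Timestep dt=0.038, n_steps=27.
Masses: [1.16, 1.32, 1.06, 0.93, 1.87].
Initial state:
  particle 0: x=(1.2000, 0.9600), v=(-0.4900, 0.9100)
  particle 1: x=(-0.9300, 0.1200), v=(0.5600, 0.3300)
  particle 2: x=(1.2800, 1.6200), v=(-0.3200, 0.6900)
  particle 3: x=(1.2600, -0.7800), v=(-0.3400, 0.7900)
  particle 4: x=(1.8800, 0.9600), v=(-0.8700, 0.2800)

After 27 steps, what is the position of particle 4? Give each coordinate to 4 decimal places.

step 0: x0=(1.2000, 0.9600) x1=(-0.9300, 0.1200) x2=(1.2800, 1.6200) x3=(1.2600, -0.7800) x4=(1.8800, 0.9600)
step 1: x0=(1.1797, 0.9932) x1=(-0.9055, 0.1334) x2=(1.2664, 1.6463) x3=(1.2463, -0.7481) x4=(1.8470, 0.9699)
step 2: x0=(1.1559, 1.0238) x1=(-0.8750, 0.1485) x2=(1.2502, 1.6727) x3=(1.2310, -0.7126) x4=(1.8141, 0.9784)
step 3: x0=(1.1288, 1.0518) x1=(-0.8388, 0.1653) x2=(1.2313, 1.6994) x3=(1.2143, -0.6736) x4=(1.7813, 0.9854)
step 4: x0=(1.0985, 1.0773) x1=(-0.7972, 0.1837) x2=(1.2101, 1.7264) x3=(1.1963, -0.6313) x4=(1.7489, 0.9909)
step 5: x0=(1.0650, 1.1006) x1=(-0.7507, 0.2038) x2=(1.1866, 1.7537) x3=(1.1770, -0.5859) x4=(1.7169, 0.9950)
step 6: x0=(1.0285, 1.1217) x1=(-0.6998, 0.2254) x2=(1.1611, 1.7815) x3=(1.1567, -0.5379) x4=(1.6853, 0.9978)
step 7: x0=(0.9891, 1.1408) x1=(-0.6449, 0.2485) x2=(1.1337, 1.8097) x3=(1.1354, -0.4873) x4=(1.6542, 0.9992)
step 8: x0=(0.9469, 1.1581) x1=(-0.5867, 0.2729) x2=(1.1048, 1.8384) x3=(1.1133, -0.4346) x4=(1.6237, 0.9995)
step 9: x0=(0.9023, 1.1739) x1=(-0.5255, 0.2986) x2=(1.0744, 1.8677) x3=(1.0905, -0.3801) x4=(1.5939, 0.9986)
step 10: x0=(0.8553, 1.1883) x1=(-0.4621, 0.3255) x2=(1.0428, 1.8976) x3=(1.0673, -0.3243) x4=(1.5648, 0.9967)
step 11: x0=(0.8061, 1.2017) x1=(-0.3970, 0.3533) x2=(1.0101, 1.9281) x3=(1.0437, -0.2674) x4=(1.5367, 0.9939)
step 12: x0=(0.7550, 1.2143) x1=(-0.3308, 0.3820) x2=(0.9767, 1.9593) x3=(1.0201, -0.2099) x4=(1.5094, 0.9903)
step 13: x0=(0.7022, 1.2263) x1=(-0.2640, 0.4113) x2=(0.9426, 1.9912) x3=(0.9964, -0.1521) x4=(1.4832, 0.9861)
step 14: x0=(0.6477, 1.2380) x1=(-0.1972, 0.4410) x2=(0.9081, 2.0237) x3=(0.9730, -0.0946) x4=(1.4582, 0.9815)
step 15: x0=(0.5919, 1.2498) x1=(-0.1310, 0.4711) x2=(0.8733, 2.0570) x3=(0.9500, -0.0375) x4=(1.4343, 0.9765)
step 16: x0=(0.5347, 1.2619) x1=(-0.0657, 0.5011) x2=(0.8384, 2.0910) x3=(0.9275, 0.0186) x4=(1.4117, 0.9713)
step 17: x0=(0.4764, 1.2746) x1=(-0.0017, 0.5310) x2=(0.8034, 2.1257) x3=(0.9057, 0.0734) x4=(1.3906, 0.9661)
step 18: x0=(0.4168, 1.2884) x1=(0.0604, 0.5606) x2=(0.7686, 2.1610) x3=(0.8848, 0.1266) x4=(1.3709, 0.9610)
step 19: x0=(0.3561, 1.3033) x1=(0.1207, 0.5895) x2=(0.7339, 2.1969) x3=(0.8648, 0.1779) x4=(1.3527, 0.9562)
step 20: x0=(0.2940, 1.3198) x1=(0.1787, 0.6177) x2=(0.6996, 2.2334) x3=(0.8459, 0.2270) x4=(1.3361, 0.9517)
step 21: x0=(0.2304, 1.3380) x1=(0.2346, 0.6450) x2=(0.6657, 2.2703) x3=(0.8281, 0.2737) x4=(1.3213, 0.9477)
step 22: x0=(0.1651, 1.3580) x1=(0.2884, 0.6714) x2=(0.6322, 2.3075) x3=(0.8116, 0.3178) x4=(1.3082, 0.9443)
step 23: x0=(0.0978, 1.3797) x1=(0.3400, 0.6971) x2=(0.5992, 2.3450) x3=(0.7962, 0.3591) x4=(1.2969, 0.9417)
step 24: x0=(0.0284, 1.4031) x1=(0.3897, 0.7223) x2=(0.5668, 2.3825) x3=(0.7820, 0.3975) x4=(1.2875, 0.9399)
step 25: x0=(-0.0432, 1.4278) x1=(0.4373, 0.7472) x2=(0.5350, 2.4198) x3=(0.7688, 0.4327) x4=(1.2799, 0.9390)
step 26: x0=(-0.1170, 1.4536) x1=(0.4830, 0.7723) x2=(0.5038, 2.4569) x3=(0.7566, 0.4648) x4=(1.2743, 0.9390)
step 27: x0=(-0.1927, 1.4803) x1=(0.5267, 0.7979) x2=(0.4734, 2.4935) x3=(0.7450, 0.4935) x4=(1.2705, 0.9401)

(1.2705, 0.9401)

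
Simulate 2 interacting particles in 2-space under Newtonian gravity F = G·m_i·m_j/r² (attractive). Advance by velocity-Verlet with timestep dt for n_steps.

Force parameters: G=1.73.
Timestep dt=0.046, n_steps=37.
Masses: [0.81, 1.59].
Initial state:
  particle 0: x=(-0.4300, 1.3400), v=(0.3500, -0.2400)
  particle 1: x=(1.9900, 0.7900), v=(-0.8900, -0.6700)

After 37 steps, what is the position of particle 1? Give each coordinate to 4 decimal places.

step 0: x0=(-0.4300, 1.3400) x1=(1.9900, 0.7900)
step 1: x0=(-0.4134, 1.3289) x1=(1.9488, 0.7592)
step 2: x0=(-0.3959, 1.3175) x1=(1.9072, 0.7286)
step 3: x0=(-0.3774, 1.3058) x1=(1.8650, 0.6981)
step 4: x0=(-0.3578, 1.2939) x1=(1.8223, 0.6677)
step 5: x0=(-0.3372, 1.2817) x1=(1.7790, 0.6375)
step 6: x0=(-0.3154, 1.2691) x1=(1.7352, 0.6074)
step 7: x0=(-0.2924, 1.2562) x1=(1.6908, 0.5776)
step 8: x0=(-0.2682, 1.2428) x1=(1.6457, 0.5480)
step 9: x0=(-0.2427, 1.2289) x1=(1.5999, 0.5186)
step 10: x0=(-0.2157, 1.2145) x1=(1.5535, 0.4895)
step 11: x0=(-0.1873, 1.1995) x1=(1.5062, 0.4607)
step 12: x0=(-0.1573, 1.1838) x1=(1.4582, 0.4322)
step 13: x0=(-0.1257, 1.1674) x1=(1.4094, 0.4042)
step 14: x0=(-0.0923, 1.1500) x1=(1.3596, 0.3766)
step 15: x0=(-0.0570, 1.1317) x1=(1.3089, 0.3495)
step 16: x0=(-0.0196, 1.1122) x1=(1.2571, 0.3230)
step 17: x0=(0.0199, 1.0913) x1=(1.2042, 0.2972)
step 18: x0=(0.0619, 1.0688) x1=(1.1501, 0.2722)
step 19: x0=(0.1064, 1.0444) x1=(1.0947, 0.2481)
step 20: x0=(0.1537, 1.0178) x1=(1.0379, 0.2252)
step 21: x0=(0.2041, 0.9884) x1=(0.9795, 0.2038)
step 22: x0=(0.2578, 0.9556) x1=(0.9194, 0.1840)
step 23: x0=(0.3153, 0.9186) x1=(0.8574, 0.1665)
step 24: x0=(0.3766, 0.8760) x1=(0.7934, 0.1517)
step 25: x0=(0.4422, 0.8262) x1=(0.7272, 0.1406)
step 26: x0=(0.5118, 0.7667) x1=(0.6590, 0.1345)
step 27: x0=(0.5845, 0.6937) x1=(0.5892, 0.1352)
step 28: x0=(0.6574, 0.6021) x1=(0.5194, 0.1455)
step 29: x0=(0.7229, 0.4859) x1=(0.4533, 0.1682)
step 30: x0=(0.7667, 0.3442) x1=(0.3982, 0.2040)
step 31: x0=(0.7755, 0.1892) x1=(0.3610, 0.2465)
step 32: x0=(0.7513, 0.0387) x1=(0.3406, 0.2867)
step 33: x0=(0.7055, -0.0987) x1=(0.3312, 0.3203)
step 34: x0=(0.6474, -0.2223) x1=(0.3280, 0.3468)
step 35: x0=(0.5827, -0.3341) x1=(0.3283, 0.3673)
step 36: x0=(0.5143, -0.4360) x1=(0.3303, 0.3827)
step 37: x0=(0.4442, -0.5298) x1=(0.3333, 0.3941)

(0.3333, 0.3941)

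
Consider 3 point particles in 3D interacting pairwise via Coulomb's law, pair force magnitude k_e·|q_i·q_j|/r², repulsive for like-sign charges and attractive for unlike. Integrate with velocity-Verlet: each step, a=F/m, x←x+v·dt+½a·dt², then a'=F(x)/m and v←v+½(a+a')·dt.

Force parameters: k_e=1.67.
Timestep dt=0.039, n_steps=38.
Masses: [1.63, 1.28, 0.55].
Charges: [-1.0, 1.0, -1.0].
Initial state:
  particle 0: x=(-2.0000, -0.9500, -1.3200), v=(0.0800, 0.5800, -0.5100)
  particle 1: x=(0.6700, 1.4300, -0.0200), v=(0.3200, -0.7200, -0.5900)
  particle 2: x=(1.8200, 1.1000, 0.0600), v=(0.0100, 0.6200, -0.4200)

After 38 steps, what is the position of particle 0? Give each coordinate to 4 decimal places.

(-1.8739, -0.0779, -2.0698)

step 0: x0=(-2.0000, -0.9500, -1.3200) x1=(0.6700, 1.4300, -0.0200) x2=(1.8200, 1.1000, 0.0600)
step 1: x0=(-1.9969, -0.9274, -1.3399) x1=(0.6831, 1.4017, -0.0430) x2=(1.8189, 1.1247, 0.0435)
step 2: x0=(-1.9937, -0.9047, -1.3598) x1=(0.6975, 1.3729, -0.0659) x2=(1.8148, 1.1502, 0.0269)
step 3: x0=(-1.9906, -0.8820, -1.3796) x1=(0.7133, 1.3438, -0.0888) x2=(1.8074, 1.1766, 0.0101)
step 4: x0=(-1.9874, -0.8593, -1.3994) x1=(0.7305, 1.3144, -0.1115) x2=(1.7965, 1.2036, -0.0071)
step 5: x0=(-1.9842, -0.8365, -1.4193) x1=(0.7494, 1.2847, -0.1342) x2=(1.7819, 1.2312, -0.0245)
step 6: x0=(-1.9810, -0.8137, -1.4391) x1=(0.7699, 1.2548, -0.1567) x2=(1.7632, 1.2590, -0.0423)
step 7: x0=(-1.9778, -0.7909, -1.4589) x1=(0.7924, 1.2248, -0.1790) x2=(1.7401, 1.2870, -0.0606)
step 8: x0=(-1.9745, -0.7680, -1.4786) x1=(0.8168, 1.1949, -0.2011) x2=(1.7122, 1.3147, -0.0794)
step 9: x0=(-1.9712, -0.7451, -1.4984) x1=(0.8435, 1.1653, -0.2230) x2=(1.6790, 1.3418, -0.0989)
step 10: x0=(-1.9679, -0.7222, -1.5181) x1=(0.8726, 1.1361, -0.2445) x2=(1.6401, 1.3677, -0.1192)
step 11: x0=(-1.9646, -0.6993, -1.5379) x1=(0.9045, 1.1076, -0.2656) x2=(1.5947, 1.3918, -0.1405)
step 12: x0=(-1.9612, -0.6763, -1.5576) x1=(0.9394, 1.0804, -0.2861) x2=(1.5421, 1.4129, -0.1631)
step 13: x0=(-1.9578, -0.6534, -1.5773) x1=(0.9778, 1.0551, -0.3061) x2=(1.4816, 1.4297, -0.1872)
step 14: x0=(-1.9544, -0.6304, -1.5969) x1=(1.0198, 1.0325, -0.3251) x2=(1.4123, 1.4399, -0.2134)
step 15: x0=(-1.9509, -0.6074, -1.6166) x1=(1.0657, 1.0141, -0.3431) x2=(1.3339, 1.4405, -0.2422)
step 16: x0=(-1.9475, -0.5844, -1.6363) x1=(1.1155, 1.0019, -0.3596) x2=(1.2465, 1.4267, -0.2743)
step 17: x0=(-1.9440, -0.5614, -1.6559) x1=(1.1679, 0.9987, -0.3744) x2=(1.1528, 1.3919, -0.3106)
step 18: x0=(-1.9405, -0.5384, -1.6756) x1=(1.2197, 1.0077, -0.3872) x2=(1.0605, 1.3286, -0.3514)
step 19: x0=(-1.9370, -0.5154, -1.6952) x1=(1.2647, 1.0304, -0.3986) x2=(0.9842, 1.2336, -0.3957)
step 20: x0=(-1.9335, -0.4925, -1.7149) x1=(1.2961, 1.0626, -0.4098) x2=(0.9393, 1.1163, -0.4401)
step 21: x0=(-1.9300, -0.4695, -1.7345) x1=(1.3125, 1.0971, -0.4224) x2=(0.9294, 0.9939, -0.4815)
step 22: x0=(-1.9265, -0.4466, -1.7542) x1=(1.3171, 1.1283, -0.4368) x2=(0.9473, 0.8791, -0.5185)
step 23: x0=(-1.9231, -0.4236, -1.7739) x1=(1.3136, 1.1542, -0.4530) x2=(0.9838, 0.7767, -0.5513)
step 24: x0=(-1.9196, -0.4007, -1.7936) x1=(1.3051, 1.1744, -0.4707) x2=(1.0321, 0.6876, -0.5805)
step 25: x0=(-1.9163, -0.3778, -1.8133) x1=(1.2936, 1.1893, -0.4897) x2=(1.0876, 0.6109, -0.6069)
step 26: x0=(-1.9129, -0.3548, -1.8330) x1=(1.2802, 1.1995, -0.5096) x2=(1.1473, 0.5452, -0.6309)
step 27: x0=(-1.9096, -0.3319, -1.8527) x1=(1.2660, 1.2054, -0.5304) x2=(1.2094, 0.4892, -0.6529)
step 28: x0=(-1.9063, -0.3089, -1.8725) x1=(1.2513, 1.2076, -0.5519) x2=(1.2725, 0.4419, -0.6734)
step 29: x0=(-1.9030, -0.2859, -1.8922) x1=(1.2365, 1.2065, -0.5739) x2=(1.3357, 0.4023, -0.6925)
step 30: x0=(-1.8997, -0.2629, -1.9120) x1=(1.2220, 1.2024, -0.5964) x2=(1.3985, 0.3695, -0.7105)
step 31: x0=(-1.8965, -0.2399, -1.9317) x1=(1.2080, 1.1957, -0.6193) x2=(1.4603, 0.3428, -0.7276)
step 32: x0=(-1.8932, -0.2169, -1.9515) x1=(1.1945, 1.1865, -0.6425) x2=(1.5208, 0.3217, -0.7438)
step 33: x0=(-1.8900, -0.1938, -1.9712) x1=(1.1817, 1.1752, -0.6661) x2=(1.5798, 0.3056, -0.7594)
step 34: x0=(-1.8868, -0.1707, -1.9909) x1=(1.1696, 1.1618, -0.6899) x2=(1.6370, 0.2940, -0.7743)
step 35: x0=(-1.8836, -0.1475, -2.0107) x1=(1.1584, 1.1466, -0.7140) x2=(1.6922, 0.2866, -0.7888)
step 36: x0=(-1.8804, -0.1244, -2.0304) x1=(1.1480, 1.1298, -0.7382) x2=(1.7454, 0.2831, -0.8028)
step 37: x0=(-1.8771, -0.1012, -2.0501) x1=(1.1386, 1.1113, -0.7626) x2=(1.7965, 0.2831, -0.8164)
step 38: x0=(-1.8739, -0.0779, -2.0698) x1=(1.1301, 1.0915, -0.7872) x2=(1.8453, 0.2863, -0.8297)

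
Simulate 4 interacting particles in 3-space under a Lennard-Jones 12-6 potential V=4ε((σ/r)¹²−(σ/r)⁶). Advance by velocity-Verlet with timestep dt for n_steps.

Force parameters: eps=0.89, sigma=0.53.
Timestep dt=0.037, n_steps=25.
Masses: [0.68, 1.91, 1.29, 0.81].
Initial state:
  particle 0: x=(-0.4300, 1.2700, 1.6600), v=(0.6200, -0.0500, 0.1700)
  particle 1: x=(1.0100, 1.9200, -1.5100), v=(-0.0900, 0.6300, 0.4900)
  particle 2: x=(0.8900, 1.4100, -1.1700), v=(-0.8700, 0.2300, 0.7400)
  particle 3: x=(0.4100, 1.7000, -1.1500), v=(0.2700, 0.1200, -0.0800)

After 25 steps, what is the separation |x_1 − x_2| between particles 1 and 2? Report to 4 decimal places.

0.6162

step 0: x0=(-0.4300, 1.2700, 1.6600) x1=(1.0100, 1.9200, -1.5100) x2=(0.8900, 1.4100, -1.1700) x3=(0.4100, 1.7000, -1.1500)
step 1: x0=(-0.4071, 1.2682, 1.6663) x1=(1.0056, 1.9420, -1.4907) x2=(0.8633, 1.4168, -1.1438) x3=(0.4138, 1.7101, -1.1538)
step 2: x0=(-0.3841, 1.2663, 1.6726) x1=(0.9986, 1.9611, -1.4688) x2=(0.8654, 1.4088, -1.1191) x3=(0.3777, 1.7511, -1.1613)
step 3: x0=(-0.3612, 1.2645, 1.6789) x1=(0.9892, 1.9770, -1.4445) x2=(0.8680, 1.4045, -1.0968) x3=(0.3467, 1.7932, -1.1709)
step 4: x0=(-0.3382, 1.2626, 1.6852) x1=(0.9772, 1.9901, -1.4179) x2=(0.8680, 1.4062, -1.0770) x3=(0.3258, 1.8326, -1.1817)
step 5: x0=(-0.3153, 1.2608, 1.6914) x1=(0.9626, 2.0003, -1.3891) x2=(0.8656, 1.4137, -1.0598) x3=(0.3150, 1.8695, -1.1936)
step 6: x0=(-0.2924, 1.2589, 1.6977) x1=(0.9450, 2.0076, -1.3582) x2=(0.8613, 1.4269, -1.0452) x3=(0.3141, 1.9044, -1.2063)
step 7: x0=(-0.2694, 1.2571, 1.7040) x1=(0.9243, 2.0119, -1.3252) x2=(0.8554, 1.4456, -1.0333) x3=(0.3232, 1.9373, -1.2196)
step 8: x0=(-0.2465, 1.2552, 1.7103) x1=(0.9015, 2.0135, -1.2907) x2=(0.8479, 1.4699, -1.0239) x3=(0.3398, 1.9678, -1.2324)
step 9: x0=(-0.2235, 1.2534, 1.7166) x1=(0.8847, 2.0145, -1.2563) x2=(0.8386, 1.4979, -1.0163) x3=(0.3452, 1.9939, -1.2425)
step 10: x0=(-0.2006, 1.2515, 1.7229) x1=(0.8882, 2.0204, -1.2243) x2=(0.8265, 1.5218, -1.0067) x3=(0.3070, 2.0148, -1.2498)
step 11: x0=(-0.1776, 1.2497, 1.7291) x1=(0.8955, 2.0399, -1.1981) x2=(0.8102, 1.5274, -0.9892) x3=(0.2667, 2.0329, -1.2559)
step 12: x0=(-0.1547, 1.2478, 1.7354) x1=(0.9016, 2.0672, -1.1754) x2=(0.7904, 1.5227, -0.9677) x3=(0.2348, 2.0489, -1.2604)
step 13: x0=(-0.1318, 1.2460, 1.7417) x1=(0.9049, 2.0947, -1.1531) x2=(0.7694, 1.5188, -0.9467) x3=(0.2113, 2.0633, -1.2630)
step 14: x0=(-0.1088, 1.2441, 1.7480) x1=(0.9052, 2.1198, -1.1304) x2=(0.7481, 1.5192, -0.9274) x3=(0.1953, 2.0764, -1.2638)
step 15: x0=(-0.0859, 1.2423, 1.7542) x1=(0.9026, 2.1422, -1.1073) x2=(0.7270, 1.5243, -0.9100) x3=(0.1859, 2.0884, -1.2627)
step 16: x0=(-0.0629, 1.2404, 1.7605) x1=(0.8972, 2.1618, -1.0837) x2=(0.7062, 1.5341, -0.8943) x3=(0.1827, 2.0995, -1.2598)
step 17: x0=(-0.0400, 1.2386, 1.7668) x1=(0.8890, 2.1787, -1.0599) x2=(0.6857, 1.5486, -0.8804) x3=(0.1854, 2.1095, -1.2548)
step 18: x0=(-0.0170, 1.2367, 1.7731) x1=(0.8780, 2.1929, -1.0359) x2=(0.6655, 1.5678, -0.8681) x3=(0.1944, 2.1184, -1.2473)
step 19: x0=(0.0059, 1.2349, 1.7793) x1=(0.8639, 2.2043, -1.0120) x2=(0.6456, 1.5919, -0.8577) x3=(0.2102, 2.1260, -1.2370)
step 20: x0=(0.0289, 1.2330, 1.7856) x1=(0.8464, 2.2128, -0.9882) x2=(0.6259, 1.6215, -0.8494) x3=(0.2337, 2.1319, -1.2230)
step 21: x0=(0.0518, 1.2312, 1.7919) x1=(0.8253, 2.2184, -0.9648) x2=(0.6060, 1.6568, -0.8434) x3=(0.2660, 2.1354, -1.2043)
step 22: x0=(0.0748, 1.2293, 1.7981) x1=(0.8019, 2.2220, -0.9418) x2=(0.5851, 1.6974, -0.8400) x3=(0.3053, 2.1351, -1.1806)
step 23: x0=(0.0977, 1.2275, 1.8044) x1=(0.7882, 2.2301, -0.9152) x2=(0.5610, 1.7359, -0.8375) x3=(0.3269, 2.1277, -1.1636)
step 24: x0=(0.1207, 1.2257, 1.8107) x1=(0.8019, 2.2554, -0.8790) x2=(0.5335, 1.7476, -0.8251) x3=(0.2892, 2.1225, -1.1855)
step 25: x0=(0.1436, 1.2238, 1.8169) x1=(0.8157, 2.2831, -0.8438) x2=(0.5062, 1.7514, -0.8087) x3=(0.2510, 2.1240, -1.2111)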